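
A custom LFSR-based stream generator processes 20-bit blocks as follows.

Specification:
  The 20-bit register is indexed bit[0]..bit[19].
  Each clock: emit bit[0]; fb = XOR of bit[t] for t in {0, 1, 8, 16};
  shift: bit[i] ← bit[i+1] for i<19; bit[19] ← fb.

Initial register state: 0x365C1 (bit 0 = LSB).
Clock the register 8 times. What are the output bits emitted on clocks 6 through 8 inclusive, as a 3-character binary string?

reg_0 = 0x365C1
clock 1: out=1, reg = 0x9B2E0
clock 2: out=0, reg = 0xCD970
clock 3: out=0, reg = 0xE6CB8
clock 4: out=0, reg = 0x7365C
clock 5: out=0, reg = 0xB9B2E
clock 6: out=0, reg = 0xDCD97
clock 7: out=1, reg = 0x6E6CB
clock 8: out=1, reg = 0x37365

011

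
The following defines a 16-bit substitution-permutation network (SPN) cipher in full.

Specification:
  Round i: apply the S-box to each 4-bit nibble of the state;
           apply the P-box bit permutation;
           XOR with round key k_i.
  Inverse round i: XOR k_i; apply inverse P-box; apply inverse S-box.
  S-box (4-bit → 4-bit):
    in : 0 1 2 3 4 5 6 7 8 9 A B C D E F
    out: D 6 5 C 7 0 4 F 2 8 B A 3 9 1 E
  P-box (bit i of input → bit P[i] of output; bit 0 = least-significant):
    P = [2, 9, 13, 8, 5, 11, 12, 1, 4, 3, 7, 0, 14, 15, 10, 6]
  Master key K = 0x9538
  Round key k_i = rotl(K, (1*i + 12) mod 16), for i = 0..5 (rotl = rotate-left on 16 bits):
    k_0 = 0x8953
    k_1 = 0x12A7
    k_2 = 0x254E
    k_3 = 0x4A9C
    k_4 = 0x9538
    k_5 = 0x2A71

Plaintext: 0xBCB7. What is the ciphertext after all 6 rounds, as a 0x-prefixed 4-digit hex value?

s_0 = plaintext = 0xBCB7
s_1 = Round(s_0, k_0) = 0x220D
s_2 = Round(s_1, k_1) = 0x4711
s_3 = Round(s_2, k_2) = 0xDBD7
s_4 = Round(s_3, k_3) = 0x29F3
s_5 = Round(s_4, k_4) = 0xE83B
s_6 = Round(s_5, k_5) = 0x797B

0x797B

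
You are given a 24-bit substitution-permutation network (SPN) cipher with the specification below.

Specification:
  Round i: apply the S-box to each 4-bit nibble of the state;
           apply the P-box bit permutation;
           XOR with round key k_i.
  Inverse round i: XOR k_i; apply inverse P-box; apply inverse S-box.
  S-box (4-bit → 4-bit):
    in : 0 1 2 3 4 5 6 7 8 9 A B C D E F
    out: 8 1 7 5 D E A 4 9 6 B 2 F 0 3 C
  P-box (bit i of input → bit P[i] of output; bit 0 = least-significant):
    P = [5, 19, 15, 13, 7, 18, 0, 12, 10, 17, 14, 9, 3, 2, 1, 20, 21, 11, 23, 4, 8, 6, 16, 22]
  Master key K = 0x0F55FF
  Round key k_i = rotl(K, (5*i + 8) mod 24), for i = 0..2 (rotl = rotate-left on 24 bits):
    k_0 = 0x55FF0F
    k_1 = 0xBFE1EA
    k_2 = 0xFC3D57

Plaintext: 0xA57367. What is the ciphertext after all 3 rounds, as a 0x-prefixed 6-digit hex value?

0xD3CF83

s_0 = plaintext = 0xA57367
s_1 = Round(s_0, k_0) = 0x91225D
s_2 = Round(s_1, k_1) = 0x98B5A5
s_3 = Round(s_2, k_2) = 0xD3CF83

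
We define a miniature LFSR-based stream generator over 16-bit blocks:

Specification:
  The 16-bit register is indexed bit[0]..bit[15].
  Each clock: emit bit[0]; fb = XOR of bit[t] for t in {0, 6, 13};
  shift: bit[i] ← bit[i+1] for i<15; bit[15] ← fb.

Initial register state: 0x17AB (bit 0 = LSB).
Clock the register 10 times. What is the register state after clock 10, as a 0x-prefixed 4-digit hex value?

reg_0 = 0x17AB
clock 1: out=1, reg = 0x8BD5
clock 2: out=1, reg = 0x45EA
clock 3: out=0, reg = 0xA2F5
clock 4: out=1, reg = 0xD17A
clock 5: out=0, reg = 0xE8BD
clock 6: out=1, reg = 0x745E
clock 7: out=0, reg = 0x3A2F
clock 8: out=1, reg = 0x1D17
clock 9: out=1, reg = 0x8E8B
clock 10: out=1, reg = 0xC745

0xC745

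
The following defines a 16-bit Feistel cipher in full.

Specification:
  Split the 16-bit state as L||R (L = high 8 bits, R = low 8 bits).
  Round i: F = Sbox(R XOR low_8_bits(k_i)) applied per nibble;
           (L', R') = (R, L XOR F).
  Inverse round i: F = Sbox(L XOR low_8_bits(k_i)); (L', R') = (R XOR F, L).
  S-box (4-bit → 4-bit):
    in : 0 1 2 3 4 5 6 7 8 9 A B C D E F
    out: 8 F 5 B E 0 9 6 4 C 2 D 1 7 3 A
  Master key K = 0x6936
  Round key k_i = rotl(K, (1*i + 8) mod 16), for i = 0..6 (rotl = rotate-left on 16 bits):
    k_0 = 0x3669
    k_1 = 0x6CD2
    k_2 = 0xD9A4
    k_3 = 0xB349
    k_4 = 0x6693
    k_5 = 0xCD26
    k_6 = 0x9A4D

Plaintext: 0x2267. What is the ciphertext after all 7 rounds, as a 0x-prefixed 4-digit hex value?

s_0 = plaintext = 0x2267
s_1 = Round(s_0, k_0) = 0x67A1
s_2 = Round(s_1, k_1) = 0xA10C
s_3 = Round(s_2, k_2) = 0x0C85
s_4 = Round(s_3, k_3) = 0x851D
s_5 = Round(s_4, k_4) = 0x1DC6
s_6 = Round(s_5, k_5) = 0xC625
s_7 = Round(s_6, k_6) = 0x2552

0x2552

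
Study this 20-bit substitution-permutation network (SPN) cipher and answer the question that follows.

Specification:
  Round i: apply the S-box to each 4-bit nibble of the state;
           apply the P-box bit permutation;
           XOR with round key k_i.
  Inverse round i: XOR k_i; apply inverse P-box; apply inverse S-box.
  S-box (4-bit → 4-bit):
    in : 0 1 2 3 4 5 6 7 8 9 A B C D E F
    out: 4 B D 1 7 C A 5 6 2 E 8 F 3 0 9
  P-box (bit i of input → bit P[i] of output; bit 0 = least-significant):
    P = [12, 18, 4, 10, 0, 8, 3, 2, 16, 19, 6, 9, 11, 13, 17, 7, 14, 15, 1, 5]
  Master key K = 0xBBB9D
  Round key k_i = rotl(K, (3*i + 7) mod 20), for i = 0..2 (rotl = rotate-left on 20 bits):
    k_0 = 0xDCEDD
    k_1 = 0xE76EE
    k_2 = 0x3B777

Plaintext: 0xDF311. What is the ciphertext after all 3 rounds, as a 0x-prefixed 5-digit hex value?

s_0 = plaintext = 0xDF311
s_1 = Round(s_0, k_0) = 0x81358
s_2 = Round(s_1, k_1) = 0xBDE70
s_3 = Round(s_2, k_2) = 0x39F4E

0x39F4E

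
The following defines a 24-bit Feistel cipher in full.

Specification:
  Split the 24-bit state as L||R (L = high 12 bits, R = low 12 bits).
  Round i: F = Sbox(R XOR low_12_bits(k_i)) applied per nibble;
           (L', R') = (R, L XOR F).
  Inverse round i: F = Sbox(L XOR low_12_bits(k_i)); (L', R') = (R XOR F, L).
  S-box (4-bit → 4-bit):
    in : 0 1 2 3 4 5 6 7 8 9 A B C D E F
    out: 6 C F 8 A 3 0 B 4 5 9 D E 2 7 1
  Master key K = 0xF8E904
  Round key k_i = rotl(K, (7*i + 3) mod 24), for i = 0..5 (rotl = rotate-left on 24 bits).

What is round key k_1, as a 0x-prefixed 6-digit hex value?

0xA413E3

K = 0xF8E904
k_0 = rotl(K, (7*0+3) mod 24) = rotl(K, 3) = 0xC74827
k_1 = rotl(K, (7*1+3) mod 24) = rotl(K, 10) = 0xA413E3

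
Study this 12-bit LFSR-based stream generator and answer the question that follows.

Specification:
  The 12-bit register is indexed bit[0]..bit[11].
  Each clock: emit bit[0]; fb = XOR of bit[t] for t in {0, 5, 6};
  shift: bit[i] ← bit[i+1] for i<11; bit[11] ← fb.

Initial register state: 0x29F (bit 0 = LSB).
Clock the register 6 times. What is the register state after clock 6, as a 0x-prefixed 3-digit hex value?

0x04A

reg_0 = 0x29F
clock 1: out=1, reg = 0x94F
clock 2: out=1, reg = 0x4A7
clock 3: out=1, reg = 0x253
clock 4: out=1, reg = 0x129
clock 5: out=1, reg = 0x094
clock 6: out=0, reg = 0x04A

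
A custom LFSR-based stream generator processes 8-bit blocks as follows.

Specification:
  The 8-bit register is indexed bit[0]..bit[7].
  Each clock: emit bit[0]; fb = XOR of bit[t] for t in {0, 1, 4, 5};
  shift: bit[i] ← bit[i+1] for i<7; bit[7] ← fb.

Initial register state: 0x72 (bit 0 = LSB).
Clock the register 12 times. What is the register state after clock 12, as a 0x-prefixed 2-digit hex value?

reg_0 = 0x72
clock 1: out=0, reg = 0xB9
clock 2: out=1, reg = 0xDC
clock 3: out=0, reg = 0xEE
clock 4: out=0, reg = 0x77
clock 5: out=1, reg = 0x3B
clock 6: out=1, reg = 0x1D
clock 7: out=1, reg = 0x0E
clock 8: out=0, reg = 0x87
clock 9: out=1, reg = 0x43
clock 10: out=1, reg = 0x21
clock 11: out=1, reg = 0x10
clock 12: out=0, reg = 0x88

0x88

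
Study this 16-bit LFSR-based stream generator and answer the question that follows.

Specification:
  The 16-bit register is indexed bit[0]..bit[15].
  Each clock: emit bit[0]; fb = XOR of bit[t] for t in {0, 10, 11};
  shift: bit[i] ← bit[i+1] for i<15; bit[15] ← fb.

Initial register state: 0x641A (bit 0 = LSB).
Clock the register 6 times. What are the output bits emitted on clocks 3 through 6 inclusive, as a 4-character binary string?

0110

reg_0 = 0x641A
clock 1: out=0, reg = 0xB20D
clock 2: out=1, reg = 0xD906
clock 3: out=0, reg = 0xEC83
clock 4: out=1, reg = 0xF641
clock 5: out=1, reg = 0x7B20
clock 6: out=0, reg = 0xBD90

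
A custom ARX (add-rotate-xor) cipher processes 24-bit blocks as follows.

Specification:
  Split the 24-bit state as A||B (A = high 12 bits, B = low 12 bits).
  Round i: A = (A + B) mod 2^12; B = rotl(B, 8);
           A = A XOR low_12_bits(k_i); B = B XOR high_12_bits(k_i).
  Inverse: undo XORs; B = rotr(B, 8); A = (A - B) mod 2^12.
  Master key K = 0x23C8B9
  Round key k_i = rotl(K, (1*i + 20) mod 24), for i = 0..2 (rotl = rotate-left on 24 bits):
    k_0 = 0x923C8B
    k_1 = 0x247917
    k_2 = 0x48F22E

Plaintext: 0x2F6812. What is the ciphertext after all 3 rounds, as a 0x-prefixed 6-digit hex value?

0x901980

s_0 = plaintext = 0x2F6812
s_1 = Round(s_0, k_0) = 0x783BA2
s_2 = Round(s_1, k_1) = 0xA320FD
s_3 = Round(s_2, k_2) = 0x901980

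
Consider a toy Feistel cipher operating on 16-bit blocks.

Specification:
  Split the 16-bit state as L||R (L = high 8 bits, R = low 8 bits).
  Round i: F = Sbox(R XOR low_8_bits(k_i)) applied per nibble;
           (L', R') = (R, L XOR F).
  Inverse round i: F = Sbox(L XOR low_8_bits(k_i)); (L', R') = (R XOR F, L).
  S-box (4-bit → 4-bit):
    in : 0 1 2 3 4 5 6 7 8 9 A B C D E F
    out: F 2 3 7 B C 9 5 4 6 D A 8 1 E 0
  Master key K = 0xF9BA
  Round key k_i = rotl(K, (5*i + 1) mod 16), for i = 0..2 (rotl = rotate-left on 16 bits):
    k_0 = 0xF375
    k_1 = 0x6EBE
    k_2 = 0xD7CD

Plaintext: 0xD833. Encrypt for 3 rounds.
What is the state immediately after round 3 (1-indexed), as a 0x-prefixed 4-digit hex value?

s_0 = plaintext = 0xD833
s_1 = Round(s_0, k_0) = 0x3361
s_2 = Round(s_1, k_1) = 0x6123
s_3 = Round(s_2, k_2) = 0x238F

0x238F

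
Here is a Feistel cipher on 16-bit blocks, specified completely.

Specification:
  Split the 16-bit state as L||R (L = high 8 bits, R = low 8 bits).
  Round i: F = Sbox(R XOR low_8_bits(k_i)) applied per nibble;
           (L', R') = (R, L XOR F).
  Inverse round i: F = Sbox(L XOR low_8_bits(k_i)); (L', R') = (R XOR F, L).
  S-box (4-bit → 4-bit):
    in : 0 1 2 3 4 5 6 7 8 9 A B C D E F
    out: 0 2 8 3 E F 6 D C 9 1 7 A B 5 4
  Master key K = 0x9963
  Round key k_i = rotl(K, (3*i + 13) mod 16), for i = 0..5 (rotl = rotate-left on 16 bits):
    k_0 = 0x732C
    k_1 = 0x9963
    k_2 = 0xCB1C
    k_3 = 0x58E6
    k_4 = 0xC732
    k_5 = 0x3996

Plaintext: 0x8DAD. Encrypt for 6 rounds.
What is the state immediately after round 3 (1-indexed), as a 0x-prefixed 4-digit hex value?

s_0 = plaintext = 0x8DAD
s_1 = Round(s_0, k_0) = 0xAD4F
s_2 = Round(s_1, k_1) = 0x4F27
s_3 = Round(s_2, k_2) = 0x2778
s_4 = Round(s_3, k_3) = 0x78B2
s_5 = Round(s_4, k_4) = 0xB2B8
s_6 = Round(s_5, k_5) = 0xB837

0x2778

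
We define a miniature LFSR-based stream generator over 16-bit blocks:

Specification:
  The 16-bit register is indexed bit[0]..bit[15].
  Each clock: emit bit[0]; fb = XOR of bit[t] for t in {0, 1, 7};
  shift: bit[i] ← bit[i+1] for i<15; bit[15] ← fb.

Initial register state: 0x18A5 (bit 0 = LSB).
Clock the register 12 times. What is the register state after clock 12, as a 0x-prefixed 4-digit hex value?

reg_0 = 0x18A5
clock 1: out=1, reg = 0x0C52
clock 2: out=0, reg = 0x8629
clock 3: out=1, reg = 0xC314
clock 4: out=0, reg = 0x618A
clock 5: out=0, reg = 0x30C5
clock 6: out=1, reg = 0x1862
clock 7: out=0, reg = 0x8C31
clock 8: out=1, reg = 0xC618
clock 9: out=0, reg = 0x630C
clock 10: out=0, reg = 0x3186
clock 11: out=0, reg = 0x18C3
clock 12: out=1, reg = 0x8C61

0x8C61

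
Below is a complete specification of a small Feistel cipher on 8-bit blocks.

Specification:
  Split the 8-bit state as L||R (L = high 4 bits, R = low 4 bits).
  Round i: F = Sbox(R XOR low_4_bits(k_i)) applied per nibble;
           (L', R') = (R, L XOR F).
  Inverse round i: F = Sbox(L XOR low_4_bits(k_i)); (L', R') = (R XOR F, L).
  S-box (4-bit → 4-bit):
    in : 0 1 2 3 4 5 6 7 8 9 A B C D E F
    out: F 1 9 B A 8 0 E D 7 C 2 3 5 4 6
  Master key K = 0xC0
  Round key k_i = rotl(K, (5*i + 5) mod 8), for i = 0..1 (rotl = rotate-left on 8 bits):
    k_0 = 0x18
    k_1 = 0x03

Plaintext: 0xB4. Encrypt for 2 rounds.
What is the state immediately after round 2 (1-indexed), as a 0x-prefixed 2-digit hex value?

s_0 = plaintext = 0xB4
s_1 = Round(s_0, k_0) = 0x48
s_2 = Round(s_1, k_1) = 0x86

0x86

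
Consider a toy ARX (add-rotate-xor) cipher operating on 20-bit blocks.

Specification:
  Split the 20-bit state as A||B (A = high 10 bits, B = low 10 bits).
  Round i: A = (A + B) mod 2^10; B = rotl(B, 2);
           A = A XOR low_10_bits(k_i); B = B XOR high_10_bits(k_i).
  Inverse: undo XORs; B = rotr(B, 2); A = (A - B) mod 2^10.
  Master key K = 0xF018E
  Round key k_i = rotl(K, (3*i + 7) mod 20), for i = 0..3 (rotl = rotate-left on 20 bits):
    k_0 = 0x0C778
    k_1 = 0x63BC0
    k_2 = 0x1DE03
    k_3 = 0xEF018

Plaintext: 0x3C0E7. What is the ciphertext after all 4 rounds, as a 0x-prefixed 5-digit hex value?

0xDF9FC

s_0 = plaintext = 0x3C0E7
s_1 = Round(s_0, k_0) = 0xABFAD
s_2 = Round(s_1, k_1) = 0x67339
s_3 = Round(s_2, k_2) = 0xB5890
s_4 = Round(s_3, k_3) = 0xDF9FC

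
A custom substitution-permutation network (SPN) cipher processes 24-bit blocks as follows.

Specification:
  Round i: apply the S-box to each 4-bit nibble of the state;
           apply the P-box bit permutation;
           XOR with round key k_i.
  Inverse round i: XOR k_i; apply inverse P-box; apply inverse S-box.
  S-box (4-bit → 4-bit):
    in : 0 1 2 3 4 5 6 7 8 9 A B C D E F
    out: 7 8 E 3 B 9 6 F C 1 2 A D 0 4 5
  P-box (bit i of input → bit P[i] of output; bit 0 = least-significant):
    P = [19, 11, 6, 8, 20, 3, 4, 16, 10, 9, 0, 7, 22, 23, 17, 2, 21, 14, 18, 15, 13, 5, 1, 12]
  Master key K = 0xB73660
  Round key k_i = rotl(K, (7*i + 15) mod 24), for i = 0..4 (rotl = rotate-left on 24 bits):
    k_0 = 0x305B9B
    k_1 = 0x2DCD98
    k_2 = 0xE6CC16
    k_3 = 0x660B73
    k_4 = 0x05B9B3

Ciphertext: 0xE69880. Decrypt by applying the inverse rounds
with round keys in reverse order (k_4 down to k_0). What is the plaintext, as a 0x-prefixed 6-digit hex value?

0xBDE786

s_0 = ciphertext = 0xE69880
s_1 = InvRound(s_0, k_4) = 0x090E81
s_2 = InvRound(s_1, k_3) = 0x6FF58C
s_3 = InvRound(s_2, k_2) = 0xCDA124
s_4 = InvRound(s_3, k_1) = 0x33456A
s_5 = InvRound(s_4, k_0) = 0xBDE786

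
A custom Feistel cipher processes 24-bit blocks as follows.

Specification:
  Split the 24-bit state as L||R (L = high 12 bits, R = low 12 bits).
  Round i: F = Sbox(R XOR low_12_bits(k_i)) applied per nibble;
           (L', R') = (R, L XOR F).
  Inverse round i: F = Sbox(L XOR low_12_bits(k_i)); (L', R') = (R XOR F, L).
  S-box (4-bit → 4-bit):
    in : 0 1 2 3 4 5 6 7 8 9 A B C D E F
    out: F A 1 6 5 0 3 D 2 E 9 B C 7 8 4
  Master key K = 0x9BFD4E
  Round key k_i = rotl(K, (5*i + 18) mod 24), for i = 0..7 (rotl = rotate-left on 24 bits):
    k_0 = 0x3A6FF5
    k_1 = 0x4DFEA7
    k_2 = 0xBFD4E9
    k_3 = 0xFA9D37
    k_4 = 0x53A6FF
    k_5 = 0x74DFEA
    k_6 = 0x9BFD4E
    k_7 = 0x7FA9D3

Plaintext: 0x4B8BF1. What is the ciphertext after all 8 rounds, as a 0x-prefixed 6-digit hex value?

s_0 = plaintext = 0x4B8BF1
s_1 = Round(s_0, k_0) = 0xBF114D
s_2 = Round(s_1, k_1) = 0x14DF78
s_3 = Round(s_2, k_2) = 0xF78AA7
s_4 = Round(s_3, k_3) = 0xAA7297
s_5 = Round(s_4, k_4) = 0x297F95
s_6 = Round(s_5, k_5) = 0xF95D43
s_7 = Round(s_6, k_6) = 0xD43062
s_8 = Round(s_7, k_7) = 0x0623F9

0x0623F9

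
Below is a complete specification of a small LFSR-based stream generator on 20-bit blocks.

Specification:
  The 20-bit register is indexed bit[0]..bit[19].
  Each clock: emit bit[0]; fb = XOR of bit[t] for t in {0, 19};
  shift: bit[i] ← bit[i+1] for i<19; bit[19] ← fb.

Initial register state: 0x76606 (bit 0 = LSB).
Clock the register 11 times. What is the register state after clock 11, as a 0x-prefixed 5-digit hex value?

reg_0 = 0x76606
clock 1: out=0, reg = 0x3B303
clock 2: out=1, reg = 0x9D981
clock 3: out=1, reg = 0x4ECC0
clock 4: out=0, reg = 0x27660
clock 5: out=0, reg = 0x13B30
clock 6: out=0, reg = 0x09D98
clock 7: out=0, reg = 0x04ECC
clock 8: out=0, reg = 0x02766
clock 9: out=0, reg = 0x013B3
clock 10: out=1, reg = 0x809D9
clock 11: out=1, reg = 0x404EC

0x404EC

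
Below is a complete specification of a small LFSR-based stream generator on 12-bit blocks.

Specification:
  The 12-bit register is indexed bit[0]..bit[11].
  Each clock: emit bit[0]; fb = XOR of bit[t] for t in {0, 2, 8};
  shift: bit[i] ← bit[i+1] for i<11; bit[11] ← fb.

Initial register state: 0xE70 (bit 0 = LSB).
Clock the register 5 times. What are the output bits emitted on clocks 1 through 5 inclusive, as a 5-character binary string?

reg_0 = 0xE70
clock 1: out=0, reg = 0x738
clock 2: out=0, reg = 0xB9C
clock 3: out=0, reg = 0x5CE
clock 4: out=0, reg = 0x2E7
clock 5: out=1, reg = 0x173

00001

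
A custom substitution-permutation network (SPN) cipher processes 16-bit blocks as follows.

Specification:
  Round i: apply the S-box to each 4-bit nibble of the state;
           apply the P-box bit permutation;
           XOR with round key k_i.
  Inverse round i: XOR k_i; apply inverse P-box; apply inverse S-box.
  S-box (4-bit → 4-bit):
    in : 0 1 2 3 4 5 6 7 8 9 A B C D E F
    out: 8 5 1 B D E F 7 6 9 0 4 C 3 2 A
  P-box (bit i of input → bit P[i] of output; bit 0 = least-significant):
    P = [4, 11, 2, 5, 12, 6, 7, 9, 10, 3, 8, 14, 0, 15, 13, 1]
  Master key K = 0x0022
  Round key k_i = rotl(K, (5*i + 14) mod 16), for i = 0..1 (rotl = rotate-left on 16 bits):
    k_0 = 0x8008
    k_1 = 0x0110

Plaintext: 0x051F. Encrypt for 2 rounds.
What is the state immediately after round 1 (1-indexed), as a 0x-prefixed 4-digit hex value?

0xD9A2

s_0 = plaintext = 0x051F
s_1 = Round(s_0, k_0) = 0xD9A2
s_2 = Round(s_1, k_1) = 0xC501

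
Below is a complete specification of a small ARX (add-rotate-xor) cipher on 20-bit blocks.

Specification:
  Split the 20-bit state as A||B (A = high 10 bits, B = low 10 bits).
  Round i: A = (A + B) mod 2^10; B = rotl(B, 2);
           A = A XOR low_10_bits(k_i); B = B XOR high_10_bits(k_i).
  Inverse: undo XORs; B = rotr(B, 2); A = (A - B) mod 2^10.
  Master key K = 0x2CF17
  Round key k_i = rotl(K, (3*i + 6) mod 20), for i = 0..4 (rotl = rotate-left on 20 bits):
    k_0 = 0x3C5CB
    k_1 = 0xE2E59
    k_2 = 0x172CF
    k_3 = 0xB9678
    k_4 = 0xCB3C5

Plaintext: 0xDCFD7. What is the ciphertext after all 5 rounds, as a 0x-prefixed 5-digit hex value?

0x32968

s_0 = plaintext = 0xDCFD7
s_1 = Round(s_0, k_0) = 0xA07AE
s_2 = Round(s_1, k_1) = 0x1D930
s_3 = Round(s_2, k_2) = 0xDA49D
s_4 = Round(s_3, k_3) = 0x9F891
s_5 = Round(s_4, k_4) = 0x32968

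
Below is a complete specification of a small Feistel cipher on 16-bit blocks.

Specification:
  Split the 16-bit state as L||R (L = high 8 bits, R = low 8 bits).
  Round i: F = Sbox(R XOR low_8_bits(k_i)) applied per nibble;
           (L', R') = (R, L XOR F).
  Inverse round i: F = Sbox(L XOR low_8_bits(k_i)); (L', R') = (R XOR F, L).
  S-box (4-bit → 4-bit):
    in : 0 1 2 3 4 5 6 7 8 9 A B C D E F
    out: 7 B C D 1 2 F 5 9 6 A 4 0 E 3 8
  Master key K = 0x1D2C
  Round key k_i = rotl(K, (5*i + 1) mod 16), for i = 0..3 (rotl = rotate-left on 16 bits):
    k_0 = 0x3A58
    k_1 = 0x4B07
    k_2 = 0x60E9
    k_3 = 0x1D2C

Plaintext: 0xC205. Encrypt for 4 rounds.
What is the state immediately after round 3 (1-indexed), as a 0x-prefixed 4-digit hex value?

0x3105

s_0 = plaintext = 0xC205
s_1 = Round(s_0, k_0) = 0x05EC
s_2 = Round(s_1, k_1) = 0xEC31
s_3 = Round(s_2, k_2) = 0x3105
s_4 = Round(s_3, k_3) = 0x05F7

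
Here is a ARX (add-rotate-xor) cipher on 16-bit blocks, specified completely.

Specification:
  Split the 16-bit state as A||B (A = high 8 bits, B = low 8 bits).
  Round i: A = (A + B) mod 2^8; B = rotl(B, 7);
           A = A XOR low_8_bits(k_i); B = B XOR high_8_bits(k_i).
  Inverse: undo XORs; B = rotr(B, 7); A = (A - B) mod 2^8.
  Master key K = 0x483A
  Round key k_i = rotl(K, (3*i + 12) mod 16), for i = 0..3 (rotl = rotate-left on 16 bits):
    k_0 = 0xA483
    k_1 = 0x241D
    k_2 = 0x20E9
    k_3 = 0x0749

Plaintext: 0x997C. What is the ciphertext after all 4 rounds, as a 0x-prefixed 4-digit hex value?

s_0 = plaintext = 0x997C
s_1 = Round(s_0, k_0) = 0x969A
s_2 = Round(s_1, k_1) = 0x2D69
s_3 = Round(s_2, k_2) = 0x7F94
s_4 = Round(s_3, k_3) = 0x5A4D

0x5A4D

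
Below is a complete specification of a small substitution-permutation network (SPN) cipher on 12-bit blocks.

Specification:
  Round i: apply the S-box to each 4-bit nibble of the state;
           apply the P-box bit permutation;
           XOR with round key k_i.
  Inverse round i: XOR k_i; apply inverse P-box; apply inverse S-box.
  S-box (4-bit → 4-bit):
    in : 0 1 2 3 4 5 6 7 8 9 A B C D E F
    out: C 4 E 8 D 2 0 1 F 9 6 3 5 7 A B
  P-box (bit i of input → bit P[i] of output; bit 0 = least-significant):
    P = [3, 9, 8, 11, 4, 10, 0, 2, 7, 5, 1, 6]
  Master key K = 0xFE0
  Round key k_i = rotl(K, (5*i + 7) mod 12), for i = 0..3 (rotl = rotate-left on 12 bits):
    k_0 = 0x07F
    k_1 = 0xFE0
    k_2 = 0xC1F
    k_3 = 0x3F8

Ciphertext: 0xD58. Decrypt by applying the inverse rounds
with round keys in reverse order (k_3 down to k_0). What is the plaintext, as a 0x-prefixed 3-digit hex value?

0xA36

s_0 = ciphertext = 0xD58
s_1 = InvRound(s_0, k_3) = 0xB5E
s_2 = InvRound(s_1, k_2) = 0x3AA
s_3 = InvRound(s_2, k_1) = 0x059
s_4 = InvRound(s_3, k_0) = 0xA36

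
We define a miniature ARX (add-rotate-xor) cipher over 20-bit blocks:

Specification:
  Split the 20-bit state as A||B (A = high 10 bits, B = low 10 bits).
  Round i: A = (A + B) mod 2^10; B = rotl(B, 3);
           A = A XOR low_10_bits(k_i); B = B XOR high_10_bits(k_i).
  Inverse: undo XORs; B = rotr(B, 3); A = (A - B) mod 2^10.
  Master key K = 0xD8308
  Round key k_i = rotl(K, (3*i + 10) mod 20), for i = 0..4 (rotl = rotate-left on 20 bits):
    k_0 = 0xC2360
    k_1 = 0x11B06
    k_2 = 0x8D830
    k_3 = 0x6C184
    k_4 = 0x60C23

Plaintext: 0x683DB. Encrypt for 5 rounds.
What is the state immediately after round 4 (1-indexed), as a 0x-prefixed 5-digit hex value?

0x0636B

s_0 = plaintext = 0x683DB
s_1 = Round(s_0, k_0) = 0x86DD7
s_2 = Round(s_1, k_1) = 0x3D2FD
s_3 = Round(s_2, k_2) = 0xF05DB
s_4 = Round(s_3, k_3) = 0x0636B
s_5 = Round(s_4, k_4) = 0xE82DD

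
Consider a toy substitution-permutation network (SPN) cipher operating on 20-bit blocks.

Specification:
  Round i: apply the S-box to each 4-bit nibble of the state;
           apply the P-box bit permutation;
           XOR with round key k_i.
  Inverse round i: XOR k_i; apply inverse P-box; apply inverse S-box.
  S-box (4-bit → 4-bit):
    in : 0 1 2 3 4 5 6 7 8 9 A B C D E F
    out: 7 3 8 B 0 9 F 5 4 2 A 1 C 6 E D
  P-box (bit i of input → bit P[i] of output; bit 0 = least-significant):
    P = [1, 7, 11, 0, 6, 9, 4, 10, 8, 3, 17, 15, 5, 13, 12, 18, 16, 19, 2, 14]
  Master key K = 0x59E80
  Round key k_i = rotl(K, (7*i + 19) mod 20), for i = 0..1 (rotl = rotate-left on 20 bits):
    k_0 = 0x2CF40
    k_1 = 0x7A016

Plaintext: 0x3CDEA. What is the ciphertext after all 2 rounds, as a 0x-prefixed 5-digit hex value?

0xF828A

s_0 = plaintext = 0x3CDEA
s_1 = Round(s_0, k_0) = 0xD99D9
s_2 = Round(s_1, k_1) = 0xF828A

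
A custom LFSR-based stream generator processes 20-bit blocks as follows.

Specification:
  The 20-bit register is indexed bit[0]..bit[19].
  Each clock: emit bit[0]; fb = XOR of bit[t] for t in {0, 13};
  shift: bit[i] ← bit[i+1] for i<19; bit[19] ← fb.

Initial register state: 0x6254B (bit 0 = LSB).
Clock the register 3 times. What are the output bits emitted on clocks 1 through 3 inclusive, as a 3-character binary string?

110

reg_0 = 0x6254B
clock 1: out=1, reg = 0x312A5
clock 2: out=1, reg = 0x98952
clock 3: out=0, reg = 0x4C4A9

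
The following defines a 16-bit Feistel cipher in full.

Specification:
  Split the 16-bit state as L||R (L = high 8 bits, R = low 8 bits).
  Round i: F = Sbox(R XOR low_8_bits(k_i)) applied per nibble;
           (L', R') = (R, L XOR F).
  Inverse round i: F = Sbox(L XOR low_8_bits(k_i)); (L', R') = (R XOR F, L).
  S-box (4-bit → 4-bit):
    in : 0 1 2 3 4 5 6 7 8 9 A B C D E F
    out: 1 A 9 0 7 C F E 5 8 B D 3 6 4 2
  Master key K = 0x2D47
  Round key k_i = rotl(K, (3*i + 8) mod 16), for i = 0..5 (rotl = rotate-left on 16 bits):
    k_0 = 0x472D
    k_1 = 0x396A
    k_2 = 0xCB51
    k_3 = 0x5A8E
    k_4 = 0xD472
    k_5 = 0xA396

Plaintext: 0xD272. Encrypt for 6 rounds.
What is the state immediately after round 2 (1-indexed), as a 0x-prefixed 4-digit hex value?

0x1099

s_0 = plaintext = 0xD272
s_1 = Round(s_0, k_0) = 0x7210
s_2 = Round(s_1, k_1) = 0x1099
s_3 = Round(s_2, k_2) = 0x9925
s_4 = Round(s_3, k_3) = 0x2524
s_5 = Round(s_4, k_4) = 0x24EA
s_6 = Round(s_5, k_5) = 0xEAC7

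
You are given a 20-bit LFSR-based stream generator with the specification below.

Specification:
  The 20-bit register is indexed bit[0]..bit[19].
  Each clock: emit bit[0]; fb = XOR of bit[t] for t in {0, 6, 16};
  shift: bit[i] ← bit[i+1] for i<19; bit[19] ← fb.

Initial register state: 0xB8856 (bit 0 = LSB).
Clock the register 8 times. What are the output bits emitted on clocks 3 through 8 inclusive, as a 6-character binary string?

101010

reg_0 = 0xB8856
clock 1: out=0, reg = 0x5C42B
clock 2: out=1, reg = 0x2E215
clock 3: out=1, reg = 0x9710A
clock 4: out=0, reg = 0xCB885
clock 5: out=1, reg = 0xE5C42
clock 6: out=0, reg = 0xF2E21
clock 7: out=1, reg = 0x79710
clock 8: out=0, reg = 0xBCB88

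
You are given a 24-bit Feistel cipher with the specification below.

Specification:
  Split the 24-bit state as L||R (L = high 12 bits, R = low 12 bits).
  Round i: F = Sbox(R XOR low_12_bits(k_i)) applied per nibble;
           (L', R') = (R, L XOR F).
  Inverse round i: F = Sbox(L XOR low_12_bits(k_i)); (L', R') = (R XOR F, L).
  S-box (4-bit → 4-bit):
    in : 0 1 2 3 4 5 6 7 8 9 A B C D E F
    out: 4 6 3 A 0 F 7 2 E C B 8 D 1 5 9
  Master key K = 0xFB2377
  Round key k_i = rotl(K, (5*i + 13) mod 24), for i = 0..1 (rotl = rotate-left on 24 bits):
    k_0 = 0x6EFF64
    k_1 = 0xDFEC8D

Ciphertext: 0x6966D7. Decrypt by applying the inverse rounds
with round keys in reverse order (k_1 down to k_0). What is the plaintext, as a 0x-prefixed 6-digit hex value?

s_0 = ciphertext = 0x6966D7
s_1 = InvRound(s_0, k_1) = 0xDBF696
s_2 = InvRound(s_1, k_0) = 0x58EDBF

0x58EDBF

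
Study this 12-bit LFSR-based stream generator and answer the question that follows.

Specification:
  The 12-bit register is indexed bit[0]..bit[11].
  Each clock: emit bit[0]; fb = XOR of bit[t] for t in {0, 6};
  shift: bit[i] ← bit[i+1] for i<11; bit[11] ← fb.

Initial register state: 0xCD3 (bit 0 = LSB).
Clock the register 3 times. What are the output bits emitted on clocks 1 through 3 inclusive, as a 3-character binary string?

110

reg_0 = 0xCD3
clock 1: out=1, reg = 0x669
clock 2: out=1, reg = 0x334
clock 3: out=0, reg = 0x19A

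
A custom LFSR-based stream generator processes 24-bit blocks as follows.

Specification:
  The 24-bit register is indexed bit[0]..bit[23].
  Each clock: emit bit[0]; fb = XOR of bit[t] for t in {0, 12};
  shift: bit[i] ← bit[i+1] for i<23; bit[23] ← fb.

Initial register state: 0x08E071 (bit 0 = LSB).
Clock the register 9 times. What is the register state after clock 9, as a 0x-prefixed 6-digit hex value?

0x7F8470

reg_0 = 0x08E071
clock 1: out=1, reg = 0x847038
clock 2: out=0, reg = 0xC2381C
clock 3: out=0, reg = 0xE11C0E
clock 4: out=0, reg = 0xF08E07
clock 5: out=1, reg = 0xF84703
clock 6: out=1, reg = 0xFC2381
clock 7: out=1, reg = 0xFE11C0
clock 8: out=0, reg = 0xFF08E0
clock 9: out=0, reg = 0x7F8470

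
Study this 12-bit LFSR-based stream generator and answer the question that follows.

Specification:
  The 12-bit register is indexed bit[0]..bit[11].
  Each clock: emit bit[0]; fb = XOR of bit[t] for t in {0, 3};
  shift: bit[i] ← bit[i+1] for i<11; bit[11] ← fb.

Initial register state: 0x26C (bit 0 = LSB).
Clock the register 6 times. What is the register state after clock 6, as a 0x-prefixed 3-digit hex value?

0x849

reg_0 = 0x26C
clock 1: out=0, reg = 0x936
clock 2: out=0, reg = 0x49B
clock 3: out=1, reg = 0x24D
clock 4: out=1, reg = 0x126
clock 5: out=0, reg = 0x093
clock 6: out=1, reg = 0x849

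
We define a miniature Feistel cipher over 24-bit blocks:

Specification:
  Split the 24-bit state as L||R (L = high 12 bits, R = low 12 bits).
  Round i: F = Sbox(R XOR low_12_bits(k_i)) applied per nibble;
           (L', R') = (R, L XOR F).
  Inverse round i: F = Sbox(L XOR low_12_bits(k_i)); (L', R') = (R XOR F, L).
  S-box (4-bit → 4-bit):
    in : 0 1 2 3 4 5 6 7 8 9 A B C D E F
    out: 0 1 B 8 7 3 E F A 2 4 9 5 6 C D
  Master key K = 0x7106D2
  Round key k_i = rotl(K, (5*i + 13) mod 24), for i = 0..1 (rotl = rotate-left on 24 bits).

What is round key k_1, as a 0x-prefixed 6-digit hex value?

0x49C41B

K = 0x7106D2
k_0 = rotl(K, (5*0+13) mod 24) = rotl(K, 13) = 0xDA4E20
k_1 = rotl(K, (5*1+13) mod 24) = rotl(K, 18) = 0x49C41B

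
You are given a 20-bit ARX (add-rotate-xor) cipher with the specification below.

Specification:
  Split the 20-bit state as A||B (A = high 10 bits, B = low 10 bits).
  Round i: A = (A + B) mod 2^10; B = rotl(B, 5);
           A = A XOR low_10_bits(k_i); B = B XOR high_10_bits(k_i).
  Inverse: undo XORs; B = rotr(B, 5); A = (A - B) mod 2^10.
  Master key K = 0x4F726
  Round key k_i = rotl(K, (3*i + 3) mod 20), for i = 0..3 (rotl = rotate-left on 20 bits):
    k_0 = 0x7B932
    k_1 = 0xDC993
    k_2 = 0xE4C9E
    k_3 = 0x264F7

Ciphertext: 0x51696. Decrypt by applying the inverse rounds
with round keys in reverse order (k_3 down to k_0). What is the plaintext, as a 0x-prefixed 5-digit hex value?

s_0 = ciphertext = 0x51696
s_1 = InvRound(s_0, k_3) = 0xF09F0
s_2 = InvRound(s_1, k_2) = 0xBA473
s_3 = InvRound(s_2, k_1) = 0xD0838
s_4 = InvRound(s_3, k_0) = 0xE8ACE

0xE8ACE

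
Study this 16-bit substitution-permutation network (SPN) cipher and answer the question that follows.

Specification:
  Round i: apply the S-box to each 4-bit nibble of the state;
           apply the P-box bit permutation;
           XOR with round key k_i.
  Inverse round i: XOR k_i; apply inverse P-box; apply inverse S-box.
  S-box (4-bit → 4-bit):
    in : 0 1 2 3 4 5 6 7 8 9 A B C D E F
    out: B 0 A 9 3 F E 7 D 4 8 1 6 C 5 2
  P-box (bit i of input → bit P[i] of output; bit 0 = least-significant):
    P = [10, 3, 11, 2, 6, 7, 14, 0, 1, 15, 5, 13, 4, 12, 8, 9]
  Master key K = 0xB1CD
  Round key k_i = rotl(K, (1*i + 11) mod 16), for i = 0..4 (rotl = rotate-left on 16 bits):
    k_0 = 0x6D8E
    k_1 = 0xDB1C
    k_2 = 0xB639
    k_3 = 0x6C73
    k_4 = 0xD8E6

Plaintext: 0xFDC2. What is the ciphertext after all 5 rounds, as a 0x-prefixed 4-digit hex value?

s_0 = plaintext = 0xFDC2
s_1 = Round(s_0, k_0) = 0x1D22
s_2 = Round(s_1, k_1) = 0xFBB1
s_3 = Round(s_2, k_2) = 0xA67B
s_4 = Round(s_3, k_3) = 0x8A93
s_5 = Round(s_4, k_4) = 0xBFF2

0xBFF2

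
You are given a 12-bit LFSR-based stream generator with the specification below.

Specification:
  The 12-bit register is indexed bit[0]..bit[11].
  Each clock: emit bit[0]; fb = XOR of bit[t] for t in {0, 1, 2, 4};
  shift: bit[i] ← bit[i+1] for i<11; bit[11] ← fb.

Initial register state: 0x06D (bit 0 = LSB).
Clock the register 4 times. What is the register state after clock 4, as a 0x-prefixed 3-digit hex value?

reg_0 = 0x06D
clock 1: out=1, reg = 0x036
clock 2: out=0, reg = 0x81B
clock 3: out=1, reg = 0xC0D
clock 4: out=1, reg = 0x606

0x606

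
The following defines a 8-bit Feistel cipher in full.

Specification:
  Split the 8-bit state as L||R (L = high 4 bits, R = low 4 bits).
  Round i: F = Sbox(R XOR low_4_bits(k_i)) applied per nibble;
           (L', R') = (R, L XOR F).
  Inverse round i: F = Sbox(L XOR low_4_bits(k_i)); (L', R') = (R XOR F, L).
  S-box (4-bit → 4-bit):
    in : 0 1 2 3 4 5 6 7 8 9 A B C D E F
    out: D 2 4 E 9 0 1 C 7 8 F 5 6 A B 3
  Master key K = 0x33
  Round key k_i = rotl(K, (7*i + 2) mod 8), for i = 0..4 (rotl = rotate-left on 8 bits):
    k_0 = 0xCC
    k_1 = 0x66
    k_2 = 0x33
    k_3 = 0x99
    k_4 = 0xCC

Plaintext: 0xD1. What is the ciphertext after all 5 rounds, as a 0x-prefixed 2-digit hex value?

0xD8

s_0 = plaintext = 0xD1
s_1 = Round(s_0, k_0) = 0x17
s_2 = Round(s_1, k_1) = 0x73
s_3 = Round(s_2, k_2) = 0x3A
s_4 = Round(s_3, k_3) = 0xAD
s_5 = Round(s_4, k_4) = 0xD8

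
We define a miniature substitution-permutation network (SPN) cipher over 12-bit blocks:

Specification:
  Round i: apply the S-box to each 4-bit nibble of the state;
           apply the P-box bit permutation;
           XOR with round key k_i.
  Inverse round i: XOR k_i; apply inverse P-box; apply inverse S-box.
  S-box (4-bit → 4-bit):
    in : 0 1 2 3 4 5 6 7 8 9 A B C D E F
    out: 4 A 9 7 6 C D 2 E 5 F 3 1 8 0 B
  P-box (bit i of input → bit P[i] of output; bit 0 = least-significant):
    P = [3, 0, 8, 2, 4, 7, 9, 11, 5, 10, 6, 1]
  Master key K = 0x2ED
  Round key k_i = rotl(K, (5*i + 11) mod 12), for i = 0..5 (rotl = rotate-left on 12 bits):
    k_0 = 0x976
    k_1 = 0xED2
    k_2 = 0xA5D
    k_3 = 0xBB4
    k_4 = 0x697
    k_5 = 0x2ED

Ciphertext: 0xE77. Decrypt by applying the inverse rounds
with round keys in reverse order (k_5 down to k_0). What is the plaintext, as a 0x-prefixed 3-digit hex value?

0x2C0

s_0 = ciphertext = 0xE77
s_1 = InvRound(s_0, k_5) = 0x1FC
s_2 = InvRound(s_1, k_4) = 0xA03
s_3 = InvRound(s_2, k_3) = 0x2B8
s_4 = InvRound(s_3, k_2) = 0x911
s_5 = InvRound(s_4, k_1) = 0x844
s_6 = InvRound(s_5, k_0) = 0x2C0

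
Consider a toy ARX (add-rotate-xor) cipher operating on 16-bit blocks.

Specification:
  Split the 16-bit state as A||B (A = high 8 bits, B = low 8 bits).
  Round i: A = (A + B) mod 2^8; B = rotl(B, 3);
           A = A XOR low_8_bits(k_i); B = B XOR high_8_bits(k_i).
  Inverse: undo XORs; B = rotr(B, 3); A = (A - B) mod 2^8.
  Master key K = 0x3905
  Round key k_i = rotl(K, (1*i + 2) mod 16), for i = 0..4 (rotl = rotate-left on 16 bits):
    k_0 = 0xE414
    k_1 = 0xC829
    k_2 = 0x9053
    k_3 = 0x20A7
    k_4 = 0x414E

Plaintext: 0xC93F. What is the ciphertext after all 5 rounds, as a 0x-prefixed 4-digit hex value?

s_0 = plaintext = 0xC93F
s_1 = Round(s_0, k_0) = 0x1C1D
s_2 = Round(s_1, k_1) = 0x1020
s_3 = Round(s_2, k_2) = 0x6391
s_4 = Round(s_3, k_3) = 0x53AC
s_5 = Round(s_4, k_4) = 0xB124

0xB124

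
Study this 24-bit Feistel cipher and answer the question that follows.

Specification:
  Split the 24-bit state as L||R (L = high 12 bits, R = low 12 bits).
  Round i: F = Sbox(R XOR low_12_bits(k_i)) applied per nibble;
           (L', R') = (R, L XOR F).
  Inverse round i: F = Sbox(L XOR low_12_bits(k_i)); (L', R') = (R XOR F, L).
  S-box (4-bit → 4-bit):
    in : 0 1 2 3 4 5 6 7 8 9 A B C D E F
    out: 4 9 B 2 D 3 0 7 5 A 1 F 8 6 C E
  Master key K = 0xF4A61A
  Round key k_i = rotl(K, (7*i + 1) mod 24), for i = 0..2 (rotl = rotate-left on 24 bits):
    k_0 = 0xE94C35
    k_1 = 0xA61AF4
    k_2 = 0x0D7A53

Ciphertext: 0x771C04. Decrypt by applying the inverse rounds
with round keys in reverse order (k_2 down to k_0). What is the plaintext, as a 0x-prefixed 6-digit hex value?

0x4103AE

s_0 = ciphertext = 0x771C04
s_1 = InvRound(s_0, k_2) = 0xABF771
s_2 = InvRound(s_1, k_1) = 0x3AEABF
s_3 = InvRound(s_2, k_0) = 0x4103AE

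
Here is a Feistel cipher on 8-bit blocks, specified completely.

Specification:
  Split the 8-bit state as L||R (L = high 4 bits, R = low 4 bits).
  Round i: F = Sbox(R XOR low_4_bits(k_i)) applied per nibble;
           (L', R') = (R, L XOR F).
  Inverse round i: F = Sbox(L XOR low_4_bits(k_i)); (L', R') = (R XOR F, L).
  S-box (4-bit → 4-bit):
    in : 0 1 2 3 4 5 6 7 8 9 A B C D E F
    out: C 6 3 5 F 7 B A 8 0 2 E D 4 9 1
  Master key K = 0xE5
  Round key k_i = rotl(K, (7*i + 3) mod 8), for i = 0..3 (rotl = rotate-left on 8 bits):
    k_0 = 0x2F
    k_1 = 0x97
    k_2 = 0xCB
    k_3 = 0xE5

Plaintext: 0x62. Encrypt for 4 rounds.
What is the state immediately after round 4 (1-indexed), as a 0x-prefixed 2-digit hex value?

s_0 = plaintext = 0x62
s_1 = Round(s_0, k_0) = 0x22
s_2 = Round(s_1, k_1) = 0x25
s_3 = Round(s_2, k_2) = 0x5B
s_4 = Round(s_3, k_3) = 0xBC

0xBC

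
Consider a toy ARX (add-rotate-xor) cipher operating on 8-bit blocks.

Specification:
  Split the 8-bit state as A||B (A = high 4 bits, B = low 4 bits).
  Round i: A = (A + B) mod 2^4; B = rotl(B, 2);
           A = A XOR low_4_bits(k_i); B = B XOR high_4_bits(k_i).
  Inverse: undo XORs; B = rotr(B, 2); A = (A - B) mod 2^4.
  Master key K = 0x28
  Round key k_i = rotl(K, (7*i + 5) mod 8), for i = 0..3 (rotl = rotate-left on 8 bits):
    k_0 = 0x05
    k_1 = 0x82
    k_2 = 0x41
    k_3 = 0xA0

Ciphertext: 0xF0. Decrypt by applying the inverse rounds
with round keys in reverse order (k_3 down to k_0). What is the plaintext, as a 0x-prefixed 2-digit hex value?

0x73

s_0 = ciphertext = 0xF0
s_1 = InvRound(s_0, k_3) = 0x5A
s_2 = InvRound(s_1, k_2) = 0x9B
s_3 = InvRound(s_2, k_1) = 0xFC
s_4 = InvRound(s_3, k_0) = 0x73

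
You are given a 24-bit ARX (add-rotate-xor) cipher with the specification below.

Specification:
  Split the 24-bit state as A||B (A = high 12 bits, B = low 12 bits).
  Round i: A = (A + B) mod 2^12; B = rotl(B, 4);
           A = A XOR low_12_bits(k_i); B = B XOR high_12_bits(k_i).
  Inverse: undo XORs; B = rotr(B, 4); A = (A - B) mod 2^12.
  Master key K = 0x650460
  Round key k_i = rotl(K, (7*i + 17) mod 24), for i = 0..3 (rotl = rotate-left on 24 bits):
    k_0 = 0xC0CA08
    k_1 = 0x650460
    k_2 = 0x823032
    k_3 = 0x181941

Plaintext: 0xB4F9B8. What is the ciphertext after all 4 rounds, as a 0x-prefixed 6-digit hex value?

s_0 = plaintext = 0xB4F9B8
s_1 = Round(s_0, k_0) = 0xF0F785
s_2 = Round(s_1, k_1) = 0x2F4E07
s_3 = Round(s_2, k_2) = 0x0C985D
s_4 = Round(s_3, k_3) = 0x067459

0x067459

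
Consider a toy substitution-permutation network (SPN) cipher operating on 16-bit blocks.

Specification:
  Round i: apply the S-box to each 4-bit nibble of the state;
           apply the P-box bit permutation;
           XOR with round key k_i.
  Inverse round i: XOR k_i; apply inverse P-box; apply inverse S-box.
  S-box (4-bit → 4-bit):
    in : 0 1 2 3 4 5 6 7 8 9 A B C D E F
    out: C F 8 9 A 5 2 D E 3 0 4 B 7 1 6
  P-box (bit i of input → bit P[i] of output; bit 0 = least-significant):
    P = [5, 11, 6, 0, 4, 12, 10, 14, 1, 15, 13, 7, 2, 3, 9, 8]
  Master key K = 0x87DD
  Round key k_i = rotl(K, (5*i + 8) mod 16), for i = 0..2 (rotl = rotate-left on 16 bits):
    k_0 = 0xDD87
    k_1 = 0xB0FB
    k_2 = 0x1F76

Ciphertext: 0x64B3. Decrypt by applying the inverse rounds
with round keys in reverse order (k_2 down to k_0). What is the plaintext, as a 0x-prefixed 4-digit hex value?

s_0 = ciphertext = 0x64B3
s_1 = InvRound(s_0, k_2) = 0x7048
s_2 = InvRound(s_1, k_1) = 0xAC33
s_3 = InvRound(s_2, k_0) = 0x30CE

0x30CE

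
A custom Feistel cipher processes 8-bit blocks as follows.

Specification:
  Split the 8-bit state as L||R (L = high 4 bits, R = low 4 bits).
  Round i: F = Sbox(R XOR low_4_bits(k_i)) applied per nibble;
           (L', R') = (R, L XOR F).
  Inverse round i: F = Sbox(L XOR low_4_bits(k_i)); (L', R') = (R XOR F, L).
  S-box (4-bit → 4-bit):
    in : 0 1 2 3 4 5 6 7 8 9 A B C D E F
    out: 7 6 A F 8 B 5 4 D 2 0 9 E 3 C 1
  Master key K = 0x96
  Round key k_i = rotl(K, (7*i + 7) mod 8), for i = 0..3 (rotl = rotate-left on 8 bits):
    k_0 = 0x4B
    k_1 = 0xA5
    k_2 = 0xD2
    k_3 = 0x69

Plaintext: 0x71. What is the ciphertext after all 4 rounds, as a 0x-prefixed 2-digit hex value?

0x55

s_0 = plaintext = 0x71
s_1 = Round(s_0, k_0) = 0x17
s_2 = Round(s_1, k_1) = 0x7B
s_3 = Round(s_2, k_2) = 0xB5
s_4 = Round(s_3, k_3) = 0x55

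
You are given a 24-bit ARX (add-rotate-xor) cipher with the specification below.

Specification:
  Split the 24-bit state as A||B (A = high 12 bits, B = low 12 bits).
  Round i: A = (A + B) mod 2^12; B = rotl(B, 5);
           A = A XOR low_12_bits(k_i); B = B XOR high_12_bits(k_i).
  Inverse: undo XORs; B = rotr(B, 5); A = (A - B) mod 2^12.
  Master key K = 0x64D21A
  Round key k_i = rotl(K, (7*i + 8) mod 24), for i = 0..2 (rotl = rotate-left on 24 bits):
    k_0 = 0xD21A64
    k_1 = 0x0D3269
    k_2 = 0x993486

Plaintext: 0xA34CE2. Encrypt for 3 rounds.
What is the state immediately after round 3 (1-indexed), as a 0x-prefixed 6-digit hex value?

0x8D23AC

s_0 = plaintext = 0xA34CE2
s_1 = Round(s_0, k_0) = 0xD72178
s_2 = Round(s_1, k_1) = 0xC83FD1
s_3 = Round(s_2, k_2) = 0x8D23AC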